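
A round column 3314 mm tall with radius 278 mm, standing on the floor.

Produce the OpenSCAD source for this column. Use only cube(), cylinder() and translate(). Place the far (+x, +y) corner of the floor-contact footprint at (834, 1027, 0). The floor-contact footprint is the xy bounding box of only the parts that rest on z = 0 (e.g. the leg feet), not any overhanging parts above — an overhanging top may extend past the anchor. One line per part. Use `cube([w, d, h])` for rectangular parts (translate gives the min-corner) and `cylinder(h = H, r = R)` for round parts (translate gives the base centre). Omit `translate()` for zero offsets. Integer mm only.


translate([556, 749, 0]) cylinder(h = 3314, r = 278);


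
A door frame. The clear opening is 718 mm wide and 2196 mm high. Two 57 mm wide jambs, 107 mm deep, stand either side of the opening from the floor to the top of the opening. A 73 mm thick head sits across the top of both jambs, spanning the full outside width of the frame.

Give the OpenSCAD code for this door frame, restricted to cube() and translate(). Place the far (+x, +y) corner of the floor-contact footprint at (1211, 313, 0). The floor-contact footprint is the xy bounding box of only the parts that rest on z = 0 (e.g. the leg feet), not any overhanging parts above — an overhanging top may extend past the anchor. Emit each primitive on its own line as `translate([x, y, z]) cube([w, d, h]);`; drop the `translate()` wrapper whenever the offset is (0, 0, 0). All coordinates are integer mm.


translate([379, 206, 0]) cube([57, 107, 2196]);
translate([1154, 206, 0]) cube([57, 107, 2196]);
translate([379, 206, 2196]) cube([832, 107, 73]);


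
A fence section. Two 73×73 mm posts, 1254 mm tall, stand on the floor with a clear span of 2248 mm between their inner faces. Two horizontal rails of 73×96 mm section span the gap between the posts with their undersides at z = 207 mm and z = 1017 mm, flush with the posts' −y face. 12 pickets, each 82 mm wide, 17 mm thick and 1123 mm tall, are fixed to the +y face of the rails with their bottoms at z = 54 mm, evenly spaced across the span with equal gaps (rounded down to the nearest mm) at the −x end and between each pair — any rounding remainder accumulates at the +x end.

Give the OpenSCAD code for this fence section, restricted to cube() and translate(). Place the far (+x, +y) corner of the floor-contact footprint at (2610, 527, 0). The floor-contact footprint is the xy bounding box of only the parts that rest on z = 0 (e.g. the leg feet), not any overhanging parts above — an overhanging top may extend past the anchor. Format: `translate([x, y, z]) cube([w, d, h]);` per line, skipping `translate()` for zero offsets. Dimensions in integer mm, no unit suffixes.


translate([216, 454, 0]) cube([73, 73, 1254]);
translate([2537, 454, 0]) cube([73, 73, 1254]);
translate([289, 454, 207]) cube([2248, 73, 96]);
translate([289, 454, 1017]) cube([2248, 73, 96]);
translate([386, 527, 54]) cube([82, 17, 1123]);
translate([565, 527, 54]) cube([82, 17, 1123]);
translate([744, 527, 54]) cube([82, 17, 1123]);
translate([923, 527, 54]) cube([82, 17, 1123]);
translate([1102, 527, 54]) cube([82, 17, 1123]);
translate([1281, 527, 54]) cube([82, 17, 1123]);
translate([1460, 527, 54]) cube([82, 17, 1123]);
translate([1639, 527, 54]) cube([82, 17, 1123]);
translate([1818, 527, 54]) cube([82, 17, 1123]);
translate([1997, 527, 54]) cube([82, 17, 1123]);
translate([2176, 527, 54]) cube([82, 17, 1123]);
translate([2355, 527, 54]) cube([82, 17, 1123]);


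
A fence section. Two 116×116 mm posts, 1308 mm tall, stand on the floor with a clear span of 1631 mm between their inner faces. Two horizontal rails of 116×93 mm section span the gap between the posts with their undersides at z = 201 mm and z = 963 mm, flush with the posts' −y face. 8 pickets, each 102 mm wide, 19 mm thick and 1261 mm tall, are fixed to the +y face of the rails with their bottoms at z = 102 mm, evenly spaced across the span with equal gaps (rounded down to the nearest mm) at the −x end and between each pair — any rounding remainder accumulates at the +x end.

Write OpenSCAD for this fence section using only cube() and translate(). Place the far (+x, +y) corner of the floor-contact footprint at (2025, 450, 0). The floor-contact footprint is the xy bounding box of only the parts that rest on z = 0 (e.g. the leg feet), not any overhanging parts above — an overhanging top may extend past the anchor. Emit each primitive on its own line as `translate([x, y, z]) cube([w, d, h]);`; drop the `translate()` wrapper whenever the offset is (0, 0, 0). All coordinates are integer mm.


translate([162, 334, 0]) cube([116, 116, 1308]);
translate([1909, 334, 0]) cube([116, 116, 1308]);
translate([278, 334, 201]) cube([1631, 116, 93]);
translate([278, 334, 963]) cube([1631, 116, 93]);
translate([368, 450, 102]) cube([102, 19, 1261]);
translate([560, 450, 102]) cube([102, 19, 1261]);
translate([752, 450, 102]) cube([102, 19, 1261]);
translate([944, 450, 102]) cube([102, 19, 1261]);
translate([1136, 450, 102]) cube([102, 19, 1261]);
translate([1328, 450, 102]) cube([102, 19, 1261]);
translate([1520, 450, 102]) cube([102, 19, 1261]);
translate([1712, 450, 102]) cube([102, 19, 1261]);


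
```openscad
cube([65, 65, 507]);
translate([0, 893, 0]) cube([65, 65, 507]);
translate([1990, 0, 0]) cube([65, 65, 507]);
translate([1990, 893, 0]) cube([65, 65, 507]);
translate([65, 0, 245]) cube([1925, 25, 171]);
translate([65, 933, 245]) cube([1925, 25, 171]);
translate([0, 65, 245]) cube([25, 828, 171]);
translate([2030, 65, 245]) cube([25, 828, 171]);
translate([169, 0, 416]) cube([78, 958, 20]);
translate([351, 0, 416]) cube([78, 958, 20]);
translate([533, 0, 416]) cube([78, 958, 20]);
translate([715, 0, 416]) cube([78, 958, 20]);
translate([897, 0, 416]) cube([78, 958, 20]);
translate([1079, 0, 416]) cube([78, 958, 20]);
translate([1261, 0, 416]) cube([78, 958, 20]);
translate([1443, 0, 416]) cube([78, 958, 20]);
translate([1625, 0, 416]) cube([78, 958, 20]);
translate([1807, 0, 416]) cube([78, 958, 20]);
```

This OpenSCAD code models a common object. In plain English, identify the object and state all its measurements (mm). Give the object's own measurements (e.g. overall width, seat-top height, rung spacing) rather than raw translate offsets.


A bed frame 2055 mm long (x) by 958 mm wide (y). Four 65×65 mm corner posts, 507 mm tall, at the corners of the footprint. Four rails of 25 mm thickness and 171 mm height run between adjacent posts with their undersides at z = 245 mm, their outer faces flush with the outside of the frame (the two x-running rails run between the posts' inner faces; the two y-running rails run between the posts' inner faces). 10 slats, each 78 mm wide (x) and 20 mm thick, lie across the top of the two x-running rails, running the full 958 mm width of the frame in y; along x they sit between the end posts with a 104 mm gap after the −x posts and between neighbouring slats, leaving 105 mm before the +x posts.


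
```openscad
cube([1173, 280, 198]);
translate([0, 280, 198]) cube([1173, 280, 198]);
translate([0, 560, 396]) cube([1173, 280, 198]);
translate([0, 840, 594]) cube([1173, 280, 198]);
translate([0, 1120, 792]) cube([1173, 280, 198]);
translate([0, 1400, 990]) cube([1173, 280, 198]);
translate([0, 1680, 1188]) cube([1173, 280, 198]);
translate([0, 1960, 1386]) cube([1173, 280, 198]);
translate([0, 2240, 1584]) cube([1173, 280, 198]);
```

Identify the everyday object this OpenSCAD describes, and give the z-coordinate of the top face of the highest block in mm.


A staircase. The total rise is 1782 mm.

9 identical blocks, each offset up and back from the previous — a staircase. Each step is 198 mm tall and there are 9 of them, so the total rise is 9 × 198 = 1782 mm.


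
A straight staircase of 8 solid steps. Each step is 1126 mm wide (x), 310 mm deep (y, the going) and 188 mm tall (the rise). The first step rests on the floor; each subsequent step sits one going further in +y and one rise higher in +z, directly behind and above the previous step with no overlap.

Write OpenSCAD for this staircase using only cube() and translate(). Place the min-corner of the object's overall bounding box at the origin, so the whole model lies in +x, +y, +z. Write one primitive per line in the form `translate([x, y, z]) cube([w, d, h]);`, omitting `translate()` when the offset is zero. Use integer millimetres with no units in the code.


cube([1126, 310, 188]);
translate([0, 310, 188]) cube([1126, 310, 188]);
translate([0, 620, 376]) cube([1126, 310, 188]);
translate([0, 930, 564]) cube([1126, 310, 188]);
translate([0, 1240, 752]) cube([1126, 310, 188]);
translate([0, 1550, 940]) cube([1126, 310, 188]);
translate([0, 1860, 1128]) cube([1126, 310, 188]);
translate([0, 2170, 1316]) cube([1126, 310, 188]);


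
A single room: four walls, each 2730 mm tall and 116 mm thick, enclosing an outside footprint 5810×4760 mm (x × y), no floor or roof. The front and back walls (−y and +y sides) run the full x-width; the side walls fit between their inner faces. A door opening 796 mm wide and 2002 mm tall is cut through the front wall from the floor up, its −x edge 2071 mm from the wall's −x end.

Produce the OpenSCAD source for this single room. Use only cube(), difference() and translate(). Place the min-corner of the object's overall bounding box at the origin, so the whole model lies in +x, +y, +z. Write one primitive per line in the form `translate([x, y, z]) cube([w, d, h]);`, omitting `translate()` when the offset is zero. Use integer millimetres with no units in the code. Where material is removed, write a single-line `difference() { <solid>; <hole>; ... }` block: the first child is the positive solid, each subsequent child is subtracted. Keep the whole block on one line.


difference() { cube([5810, 116, 2730]); translate([2071, 0, 0]) cube([796, 116, 2002]); }
translate([0, 4644, 0]) cube([5810, 116, 2730]);
translate([0, 116, 0]) cube([116, 4528, 2730]);
translate([5694, 116, 0]) cube([116, 4528, 2730]);


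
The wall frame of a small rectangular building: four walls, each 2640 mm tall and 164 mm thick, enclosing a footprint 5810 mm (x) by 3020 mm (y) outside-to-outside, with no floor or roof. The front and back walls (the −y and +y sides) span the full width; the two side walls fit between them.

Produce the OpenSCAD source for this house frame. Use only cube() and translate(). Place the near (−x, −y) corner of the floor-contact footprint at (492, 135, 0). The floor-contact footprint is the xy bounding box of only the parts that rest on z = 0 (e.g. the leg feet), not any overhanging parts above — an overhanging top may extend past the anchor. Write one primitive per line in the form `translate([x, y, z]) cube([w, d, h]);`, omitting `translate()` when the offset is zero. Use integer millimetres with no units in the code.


translate([492, 135, 0]) cube([5810, 164, 2640]);
translate([492, 2991, 0]) cube([5810, 164, 2640]);
translate([492, 299, 0]) cube([164, 2692, 2640]);
translate([6138, 299, 0]) cube([164, 2692, 2640]);


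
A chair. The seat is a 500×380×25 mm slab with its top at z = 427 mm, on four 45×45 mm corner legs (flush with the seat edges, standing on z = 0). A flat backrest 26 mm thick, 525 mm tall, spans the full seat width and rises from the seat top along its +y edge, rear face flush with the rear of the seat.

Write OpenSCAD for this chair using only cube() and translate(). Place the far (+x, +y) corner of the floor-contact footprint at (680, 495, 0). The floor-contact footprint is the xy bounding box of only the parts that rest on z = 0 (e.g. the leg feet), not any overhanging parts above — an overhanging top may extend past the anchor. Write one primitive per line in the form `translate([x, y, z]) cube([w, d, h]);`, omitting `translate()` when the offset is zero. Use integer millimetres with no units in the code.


translate([180, 115, 402]) cube([500, 380, 25]);
translate([180, 115, 0]) cube([45, 45, 402]);
translate([635, 115, 0]) cube([45, 45, 402]);
translate([180, 450, 0]) cube([45, 45, 402]);
translate([635, 450, 0]) cube([45, 45, 402]);
translate([180, 469, 427]) cube([500, 26, 525]);


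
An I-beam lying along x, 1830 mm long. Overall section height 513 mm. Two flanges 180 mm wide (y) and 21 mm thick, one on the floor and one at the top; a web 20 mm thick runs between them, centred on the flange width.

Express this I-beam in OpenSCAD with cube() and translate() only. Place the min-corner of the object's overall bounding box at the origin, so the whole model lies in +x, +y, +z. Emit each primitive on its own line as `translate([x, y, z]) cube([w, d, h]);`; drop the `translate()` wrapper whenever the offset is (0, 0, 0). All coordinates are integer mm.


cube([1830, 180, 21]);
translate([0, 80, 21]) cube([1830, 20, 471]);
translate([0, 0, 492]) cube([1830, 180, 21]);


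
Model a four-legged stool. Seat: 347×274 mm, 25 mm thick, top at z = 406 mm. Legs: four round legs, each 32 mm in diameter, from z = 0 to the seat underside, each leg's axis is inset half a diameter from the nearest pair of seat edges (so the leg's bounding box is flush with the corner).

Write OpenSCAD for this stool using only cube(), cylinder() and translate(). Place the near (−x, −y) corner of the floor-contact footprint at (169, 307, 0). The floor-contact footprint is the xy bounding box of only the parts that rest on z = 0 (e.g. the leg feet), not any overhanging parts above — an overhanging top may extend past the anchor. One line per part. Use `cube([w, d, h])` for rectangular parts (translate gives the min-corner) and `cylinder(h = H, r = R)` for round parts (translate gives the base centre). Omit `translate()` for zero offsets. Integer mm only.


// leg_h = 406 - 25 = 381
translate([169, 307, 381]) cube([347, 274, 25]);
translate([185, 323, 0]) cylinder(h = 381, r = 16);
translate([500, 323, 0]) cylinder(h = 381, r = 16);
translate([185, 565, 0]) cylinder(h = 381, r = 16);
translate([500, 565, 0]) cylinder(h = 381, r = 16);


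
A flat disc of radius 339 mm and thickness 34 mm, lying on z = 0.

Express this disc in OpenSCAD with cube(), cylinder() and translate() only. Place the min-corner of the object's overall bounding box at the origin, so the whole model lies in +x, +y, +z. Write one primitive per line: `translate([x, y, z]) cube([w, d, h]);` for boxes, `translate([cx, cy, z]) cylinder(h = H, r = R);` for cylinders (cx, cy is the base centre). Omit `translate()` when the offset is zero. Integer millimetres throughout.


translate([339, 339, 0]) cylinder(h = 34, r = 339);


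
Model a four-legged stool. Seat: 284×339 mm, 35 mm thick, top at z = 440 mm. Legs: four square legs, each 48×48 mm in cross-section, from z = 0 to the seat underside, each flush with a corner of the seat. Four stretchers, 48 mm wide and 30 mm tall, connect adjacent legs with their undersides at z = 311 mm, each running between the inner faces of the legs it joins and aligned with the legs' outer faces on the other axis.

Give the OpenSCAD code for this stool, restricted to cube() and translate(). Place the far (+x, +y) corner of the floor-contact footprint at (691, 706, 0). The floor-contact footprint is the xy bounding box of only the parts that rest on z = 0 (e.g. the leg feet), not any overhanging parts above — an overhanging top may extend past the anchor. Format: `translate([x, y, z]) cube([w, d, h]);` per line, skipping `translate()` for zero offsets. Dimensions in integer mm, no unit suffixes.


// leg_h = 440 - 35 = 405
// stretcher span = 284 - 2*48 = 188
translate([407, 367, 405]) cube([284, 339, 35]);
translate([407, 367, 0]) cube([48, 48, 405]);
translate([643, 367, 0]) cube([48, 48, 405]);
translate([407, 658, 0]) cube([48, 48, 405]);
translate([643, 658, 0]) cube([48, 48, 405]);
translate([455, 367, 311]) cube([188, 48, 30]);
translate([455, 658, 311]) cube([188, 48, 30]);
translate([407, 415, 311]) cube([48, 243, 30]);
translate([643, 415, 311]) cube([48, 243, 30]);


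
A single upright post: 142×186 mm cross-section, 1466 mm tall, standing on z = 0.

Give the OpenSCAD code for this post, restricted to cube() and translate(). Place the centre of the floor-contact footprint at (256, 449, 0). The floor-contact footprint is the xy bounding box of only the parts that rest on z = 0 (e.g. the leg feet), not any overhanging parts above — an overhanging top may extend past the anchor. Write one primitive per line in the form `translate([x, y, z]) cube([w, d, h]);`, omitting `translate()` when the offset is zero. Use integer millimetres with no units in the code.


translate([185, 356, 0]) cube([142, 186, 1466]);


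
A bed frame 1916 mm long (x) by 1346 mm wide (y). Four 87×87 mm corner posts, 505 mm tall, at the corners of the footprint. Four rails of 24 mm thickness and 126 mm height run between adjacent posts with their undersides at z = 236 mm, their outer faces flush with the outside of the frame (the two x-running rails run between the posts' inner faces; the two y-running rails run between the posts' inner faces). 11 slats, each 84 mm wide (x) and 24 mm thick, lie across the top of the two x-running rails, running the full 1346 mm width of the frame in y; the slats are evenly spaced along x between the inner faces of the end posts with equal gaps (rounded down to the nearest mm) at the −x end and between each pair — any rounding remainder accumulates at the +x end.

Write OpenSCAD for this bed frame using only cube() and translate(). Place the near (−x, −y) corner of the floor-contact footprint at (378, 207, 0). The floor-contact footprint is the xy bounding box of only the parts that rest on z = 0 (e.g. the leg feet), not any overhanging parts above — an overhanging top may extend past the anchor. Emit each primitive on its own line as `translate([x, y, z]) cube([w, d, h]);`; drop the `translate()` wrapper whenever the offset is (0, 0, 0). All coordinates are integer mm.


translate([378, 207, 0]) cube([87, 87, 505]);
translate([378, 1466, 0]) cube([87, 87, 505]);
translate([2207, 207, 0]) cube([87, 87, 505]);
translate([2207, 1466, 0]) cube([87, 87, 505]);
translate([465, 207, 236]) cube([1742, 24, 126]);
translate([465, 1529, 236]) cube([1742, 24, 126]);
translate([378, 294, 236]) cube([24, 1172, 126]);
translate([2270, 294, 236]) cube([24, 1172, 126]);
translate([533, 207, 362]) cube([84, 1346, 24]);
translate([685, 207, 362]) cube([84, 1346, 24]);
translate([837, 207, 362]) cube([84, 1346, 24]);
translate([989, 207, 362]) cube([84, 1346, 24]);
translate([1141, 207, 362]) cube([84, 1346, 24]);
translate([1293, 207, 362]) cube([84, 1346, 24]);
translate([1445, 207, 362]) cube([84, 1346, 24]);
translate([1597, 207, 362]) cube([84, 1346, 24]);
translate([1749, 207, 362]) cube([84, 1346, 24]);
translate([1901, 207, 362]) cube([84, 1346, 24]);
translate([2053, 207, 362]) cube([84, 1346, 24]);


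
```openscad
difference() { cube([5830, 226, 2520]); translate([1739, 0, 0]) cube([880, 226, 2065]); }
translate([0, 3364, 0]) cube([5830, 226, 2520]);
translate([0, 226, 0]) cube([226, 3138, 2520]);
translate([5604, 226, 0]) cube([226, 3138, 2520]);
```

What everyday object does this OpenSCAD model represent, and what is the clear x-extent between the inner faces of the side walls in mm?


A single room. The interior width is 5378 mm.

Four walls enclosing a rectangle with a door in the front wall — a room. Outside width 5830 minus two 226 mm walls gives 5378 mm.


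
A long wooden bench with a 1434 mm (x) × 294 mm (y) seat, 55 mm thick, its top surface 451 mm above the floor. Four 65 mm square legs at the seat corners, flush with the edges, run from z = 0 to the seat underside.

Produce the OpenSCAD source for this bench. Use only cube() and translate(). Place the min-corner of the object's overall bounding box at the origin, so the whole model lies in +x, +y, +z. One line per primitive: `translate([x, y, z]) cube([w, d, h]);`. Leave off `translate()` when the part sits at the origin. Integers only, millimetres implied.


translate([0, 0, 396]) cube([1434, 294, 55]);
cube([65, 65, 396]);
translate([0, 229, 0]) cube([65, 65, 396]);
translate([1369, 0, 0]) cube([65, 65, 396]);
translate([1369, 229, 0]) cube([65, 65, 396]);


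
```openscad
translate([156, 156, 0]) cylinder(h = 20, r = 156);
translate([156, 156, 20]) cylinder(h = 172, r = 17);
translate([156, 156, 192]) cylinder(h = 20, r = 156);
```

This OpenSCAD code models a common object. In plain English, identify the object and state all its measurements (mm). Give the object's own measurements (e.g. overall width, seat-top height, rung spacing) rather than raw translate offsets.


A spool: two coaxial disc flanges of radius 156 mm and thickness 20 mm, joined by a core cylinder of radius 17 mm and height 172 mm. The lower flange rests on z = 0 and the three cylinders share a vertical axis.


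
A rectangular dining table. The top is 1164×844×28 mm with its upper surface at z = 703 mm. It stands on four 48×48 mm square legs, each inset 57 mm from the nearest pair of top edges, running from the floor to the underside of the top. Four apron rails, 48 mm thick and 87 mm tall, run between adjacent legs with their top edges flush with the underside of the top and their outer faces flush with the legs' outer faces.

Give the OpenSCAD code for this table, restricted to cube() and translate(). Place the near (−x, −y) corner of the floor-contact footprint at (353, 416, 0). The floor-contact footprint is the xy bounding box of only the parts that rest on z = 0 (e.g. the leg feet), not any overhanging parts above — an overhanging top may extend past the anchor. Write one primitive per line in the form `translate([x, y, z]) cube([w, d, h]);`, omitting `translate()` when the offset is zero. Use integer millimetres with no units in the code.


// leg_h = 703 - 28 = 675
// apron z = 675 - 87 = 588
translate([296, 359, 675]) cube([1164, 844, 28]);
translate([353, 416, 0]) cube([48, 48, 675]);
translate([1355, 416, 0]) cube([48, 48, 675]);
translate([353, 1098, 0]) cube([48, 48, 675]);
translate([1355, 1098, 0]) cube([48, 48, 675]);
translate([401, 416, 588]) cube([954, 48, 87]);
translate([401, 1098, 588]) cube([954, 48, 87]);
translate([353, 464, 588]) cube([48, 634, 87]);
translate([1355, 464, 588]) cube([48, 634, 87]);


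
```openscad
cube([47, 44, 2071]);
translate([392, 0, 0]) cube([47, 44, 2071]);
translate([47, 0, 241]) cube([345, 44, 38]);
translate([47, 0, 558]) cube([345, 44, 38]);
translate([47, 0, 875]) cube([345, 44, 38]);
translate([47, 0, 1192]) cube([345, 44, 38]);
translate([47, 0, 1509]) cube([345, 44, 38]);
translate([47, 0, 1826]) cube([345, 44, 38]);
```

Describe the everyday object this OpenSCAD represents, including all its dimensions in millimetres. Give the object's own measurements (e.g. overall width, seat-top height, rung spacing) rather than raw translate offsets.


A straight ladder. Two 47×44 mm vertical rails, 2071 mm tall, stand 439 mm apart (outside-to-outside) with their front faces coplanar on the −y side. 6 rungs, each 44 mm deep and 38 mm tall, span between the inner faces of the rails, front faces flush with the rails. The lowest rung's underside is at z = 241 mm and rungs are spaced 317 mm apart (underside to underside).


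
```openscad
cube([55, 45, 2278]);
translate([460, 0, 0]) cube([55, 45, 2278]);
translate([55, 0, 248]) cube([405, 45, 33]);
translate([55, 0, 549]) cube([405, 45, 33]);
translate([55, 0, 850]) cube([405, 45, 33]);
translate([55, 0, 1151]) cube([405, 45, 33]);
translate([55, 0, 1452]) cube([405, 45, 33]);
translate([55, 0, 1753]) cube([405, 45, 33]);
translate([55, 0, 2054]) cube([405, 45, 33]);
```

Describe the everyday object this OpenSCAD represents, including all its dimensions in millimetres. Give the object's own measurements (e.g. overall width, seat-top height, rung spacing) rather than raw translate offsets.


A straight ladder. Two 55×45 mm vertical rails, 2278 mm tall, stand 515 mm apart (outside-to-outside) with their front faces coplanar on the −y side. 7 rungs, each 45 mm deep and 33 mm tall, span between the inner faces of the rails, front faces flush with the rails. The lowest rung's underside is at z = 248 mm and rungs are spaced 301 mm apart (underside to underside).


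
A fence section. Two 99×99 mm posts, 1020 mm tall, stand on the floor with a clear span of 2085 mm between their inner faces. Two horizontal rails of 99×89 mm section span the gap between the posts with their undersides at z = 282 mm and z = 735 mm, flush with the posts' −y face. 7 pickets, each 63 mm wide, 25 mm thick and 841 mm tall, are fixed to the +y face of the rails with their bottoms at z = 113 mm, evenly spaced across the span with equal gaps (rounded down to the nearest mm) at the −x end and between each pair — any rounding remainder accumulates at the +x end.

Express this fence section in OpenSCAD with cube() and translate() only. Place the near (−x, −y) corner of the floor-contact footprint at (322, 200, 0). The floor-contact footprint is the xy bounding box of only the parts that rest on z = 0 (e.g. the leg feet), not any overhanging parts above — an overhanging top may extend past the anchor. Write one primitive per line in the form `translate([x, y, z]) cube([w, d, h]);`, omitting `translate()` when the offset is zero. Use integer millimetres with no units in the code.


translate([322, 200, 0]) cube([99, 99, 1020]);
translate([2506, 200, 0]) cube([99, 99, 1020]);
translate([421, 200, 282]) cube([2085, 99, 89]);
translate([421, 200, 735]) cube([2085, 99, 89]);
translate([626, 299, 113]) cube([63, 25, 841]);
translate([894, 299, 113]) cube([63, 25, 841]);
translate([1162, 299, 113]) cube([63, 25, 841]);
translate([1430, 299, 113]) cube([63, 25, 841]);
translate([1698, 299, 113]) cube([63, 25, 841]);
translate([1966, 299, 113]) cube([63, 25, 841]);
translate([2234, 299, 113]) cube([63, 25, 841]);


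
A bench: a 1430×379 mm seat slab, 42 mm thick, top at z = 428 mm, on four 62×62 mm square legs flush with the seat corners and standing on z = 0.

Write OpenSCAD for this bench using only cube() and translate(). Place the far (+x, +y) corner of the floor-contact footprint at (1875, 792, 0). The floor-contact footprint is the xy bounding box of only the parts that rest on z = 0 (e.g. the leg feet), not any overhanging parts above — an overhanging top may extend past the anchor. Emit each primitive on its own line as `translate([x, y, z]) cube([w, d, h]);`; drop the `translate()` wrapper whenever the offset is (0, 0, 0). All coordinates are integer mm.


translate([445, 413, 386]) cube([1430, 379, 42]);
translate([445, 413, 0]) cube([62, 62, 386]);
translate([445, 730, 0]) cube([62, 62, 386]);
translate([1813, 413, 0]) cube([62, 62, 386]);
translate([1813, 730, 0]) cube([62, 62, 386]);


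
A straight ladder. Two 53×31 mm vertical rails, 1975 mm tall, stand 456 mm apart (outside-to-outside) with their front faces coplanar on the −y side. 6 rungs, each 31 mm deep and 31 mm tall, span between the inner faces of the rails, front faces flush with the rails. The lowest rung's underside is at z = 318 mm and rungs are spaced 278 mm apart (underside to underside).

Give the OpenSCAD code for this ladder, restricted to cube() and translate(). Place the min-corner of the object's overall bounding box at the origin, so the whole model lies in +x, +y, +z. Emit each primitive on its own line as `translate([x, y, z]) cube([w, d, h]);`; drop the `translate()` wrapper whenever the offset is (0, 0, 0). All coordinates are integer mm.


cube([53, 31, 1975]);
translate([403, 0, 0]) cube([53, 31, 1975]);
translate([53, 0, 318]) cube([350, 31, 31]);
translate([53, 0, 596]) cube([350, 31, 31]);
translate([53, 0, 874]) cube([350, 31, 31]);
translate([53, 0, 1152]) cube([350, 31, 31]);
translate([53, 0, 1430]) cube([350, 31, 31]);
translate([53, 0, 1708]) cube([350, 31, 31]);


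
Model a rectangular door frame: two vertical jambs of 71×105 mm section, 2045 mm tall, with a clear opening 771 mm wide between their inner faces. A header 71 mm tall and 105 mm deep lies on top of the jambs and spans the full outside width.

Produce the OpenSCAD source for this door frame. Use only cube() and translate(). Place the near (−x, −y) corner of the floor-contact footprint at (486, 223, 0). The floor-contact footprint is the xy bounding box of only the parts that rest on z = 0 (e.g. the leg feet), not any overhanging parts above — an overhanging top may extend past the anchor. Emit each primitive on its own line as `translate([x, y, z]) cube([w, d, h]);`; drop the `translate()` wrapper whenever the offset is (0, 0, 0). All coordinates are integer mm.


translate([486, 223, 0]) cube([71, 105, 2045]);
translate([1328, 223, 0]) cube([71, 105, 2045]);
translate([486, 223, 2045]) cube([913, 105, 71]);


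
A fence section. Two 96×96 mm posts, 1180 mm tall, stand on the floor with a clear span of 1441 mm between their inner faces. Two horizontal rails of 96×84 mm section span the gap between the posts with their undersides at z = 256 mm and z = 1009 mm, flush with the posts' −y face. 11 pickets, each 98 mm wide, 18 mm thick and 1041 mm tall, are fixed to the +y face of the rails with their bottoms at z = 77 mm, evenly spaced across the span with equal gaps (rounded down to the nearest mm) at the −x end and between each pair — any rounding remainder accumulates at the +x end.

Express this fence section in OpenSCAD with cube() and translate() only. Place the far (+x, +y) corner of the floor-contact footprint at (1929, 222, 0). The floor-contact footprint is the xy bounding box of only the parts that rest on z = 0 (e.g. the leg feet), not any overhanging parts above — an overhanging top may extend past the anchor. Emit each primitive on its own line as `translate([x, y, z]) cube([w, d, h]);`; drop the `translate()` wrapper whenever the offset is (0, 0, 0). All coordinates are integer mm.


translate([296, 126, 0]) cube([96, 96, 1180]);
translate([1833, 126, 0]) cube([96, 96, 1180]);
translate([392, 126, 256]) cube([1441, 96, 84]);
translate([392, 126, 1009]) cube([1441, 96, 84]);
translate([422, 222, 77]) cube([98, 18, 1041]);
translate([550, 222, 77]) cube([98, 18, 1041]);
translate([678, 222, 77]) cube([98, 18, 1041]);
translate([806, 222, 77]) cube([98, 18, 1041]);
translate([934, 222, 77]) cube([98, 18, 1041]);
translate([1062, 222, 77]) cube([98, 18, 1041]);
translate([1190, 222, 77]) cube([98, 18, 1041]);
translate([1318, 222, 77]) cube([98, 18, 1041]);
translate([1446, 222, 77]) cube([98, 18, 1041]);
translate([1574, 222, 77]) cube([98, 18, 1041]);
translate([1702, 222, 77]) cube([98, 18, 1041]);


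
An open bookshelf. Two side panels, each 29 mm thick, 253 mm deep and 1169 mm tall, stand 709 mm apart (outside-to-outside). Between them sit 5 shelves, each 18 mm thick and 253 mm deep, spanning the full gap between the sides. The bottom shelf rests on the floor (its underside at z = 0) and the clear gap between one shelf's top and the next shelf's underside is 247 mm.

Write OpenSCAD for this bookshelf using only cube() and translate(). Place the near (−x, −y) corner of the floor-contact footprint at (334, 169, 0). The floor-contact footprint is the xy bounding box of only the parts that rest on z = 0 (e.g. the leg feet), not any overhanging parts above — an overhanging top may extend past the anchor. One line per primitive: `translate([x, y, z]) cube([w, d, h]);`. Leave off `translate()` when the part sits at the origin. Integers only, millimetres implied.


translate([334, 169, 0]) cube([29, 253, 1169]);
translate([1014, 169, 0]) cube([29, 253, 1169]);
translate([363, 169, 0]) cube([651, 253, 18]);
translate([363, 169, 265]) cube([651, 253, 18]);
translate([363, 169, 530]) cube([651, 253, 18]);
translate([363, 169, 795]) cube([651, 253, 18]);
translate([363, 169, 1060]) cube([651, 253, 18]);


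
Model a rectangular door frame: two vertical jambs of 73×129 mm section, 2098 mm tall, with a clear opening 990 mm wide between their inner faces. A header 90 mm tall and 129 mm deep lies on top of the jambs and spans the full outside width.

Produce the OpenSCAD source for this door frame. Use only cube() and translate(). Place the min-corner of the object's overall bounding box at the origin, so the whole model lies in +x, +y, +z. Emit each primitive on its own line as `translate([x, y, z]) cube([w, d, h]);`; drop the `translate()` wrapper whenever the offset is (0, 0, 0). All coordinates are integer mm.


cube([73, 129, 2098]);
translate([1063, 0, 0]) cube([73, 129, 2098]);
translate([0, 0, 2098]) cube([1136, 129, 90]);


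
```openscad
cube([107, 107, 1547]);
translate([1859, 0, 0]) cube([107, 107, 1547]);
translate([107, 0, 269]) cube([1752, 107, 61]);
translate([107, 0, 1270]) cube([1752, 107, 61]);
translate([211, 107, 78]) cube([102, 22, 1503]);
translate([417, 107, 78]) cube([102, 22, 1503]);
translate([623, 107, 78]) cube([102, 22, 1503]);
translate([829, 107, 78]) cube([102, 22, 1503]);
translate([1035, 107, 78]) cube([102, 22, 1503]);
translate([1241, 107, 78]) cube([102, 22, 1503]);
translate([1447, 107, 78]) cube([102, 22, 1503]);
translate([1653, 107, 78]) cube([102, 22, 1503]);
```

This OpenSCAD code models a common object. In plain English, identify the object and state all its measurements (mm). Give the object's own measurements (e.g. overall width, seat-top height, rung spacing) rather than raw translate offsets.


A fence section. Two 107×107 mm posts, 1547 mm tall, stand on the floor with a clear span of 1752 mm between their inner faces. Two horizontal rails of 107×61 mm section span the gap between the posts with their undersides at z = 269 mm and z = 1270 mm, flush with the posts' −y face. 8 pickets, each 102 mm wide, 22 mm thick and 1503 mm tall, are fixed to the +y face of the rails with their bottoms at z = 78 mm, spaced across the span with a 104 mm gap after the −x post and between neighbouring pickets and before the +x post.


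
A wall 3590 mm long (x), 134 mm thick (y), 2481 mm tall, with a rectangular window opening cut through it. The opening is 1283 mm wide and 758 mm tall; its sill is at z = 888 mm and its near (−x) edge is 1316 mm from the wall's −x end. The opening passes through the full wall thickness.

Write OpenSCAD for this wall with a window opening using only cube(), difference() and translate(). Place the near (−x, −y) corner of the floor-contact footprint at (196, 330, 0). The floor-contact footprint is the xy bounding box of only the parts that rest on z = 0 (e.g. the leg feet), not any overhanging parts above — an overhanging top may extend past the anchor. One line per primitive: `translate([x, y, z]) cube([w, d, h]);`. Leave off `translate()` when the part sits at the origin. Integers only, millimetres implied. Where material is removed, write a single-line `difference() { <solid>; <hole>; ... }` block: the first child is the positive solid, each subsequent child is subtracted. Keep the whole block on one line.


difference() { translate([196, 330, 0]) cube([3590, 134, 2481]); translate([1512, 330, 888]) cube([1283, 134, 758]); }


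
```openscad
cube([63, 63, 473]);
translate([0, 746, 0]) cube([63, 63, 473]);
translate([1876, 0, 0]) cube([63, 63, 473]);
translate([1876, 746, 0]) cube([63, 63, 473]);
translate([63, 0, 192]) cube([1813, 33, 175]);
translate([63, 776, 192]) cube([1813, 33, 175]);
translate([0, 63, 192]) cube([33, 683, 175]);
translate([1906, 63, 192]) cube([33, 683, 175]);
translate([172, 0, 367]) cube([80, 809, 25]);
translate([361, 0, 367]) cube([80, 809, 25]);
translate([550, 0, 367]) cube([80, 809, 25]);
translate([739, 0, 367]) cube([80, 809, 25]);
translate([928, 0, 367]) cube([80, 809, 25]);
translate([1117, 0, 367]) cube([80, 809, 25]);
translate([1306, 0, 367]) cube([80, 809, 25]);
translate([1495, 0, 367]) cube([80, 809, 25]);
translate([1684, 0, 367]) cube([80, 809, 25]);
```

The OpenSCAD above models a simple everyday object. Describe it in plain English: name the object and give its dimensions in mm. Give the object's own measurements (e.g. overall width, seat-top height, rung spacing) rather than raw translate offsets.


A bed frame 1939 mm long (x) by 809 mm wide (y). Four 63×63 mm corner posts, 473 mm tall, at the corners of the footprint. Four rails of 33 mm thickness and 175 mm height run between adjacent posts with their undersides at z = 192 mm, their outer faces flush with the outside of the frame (the two x-running rails run between the posts' inner faces; the two y-running rails run between the posts' inner faces). 9 slats, each 80 mm wide (x) and 25 mm thick, lie across the top of the two x-running rails, running the full 809 mm width of the frame in y; along x they sit between the end posts with a 109 mm gap after the −x posts and between neighbouring slats, leaving 112 mm before the +x posts.


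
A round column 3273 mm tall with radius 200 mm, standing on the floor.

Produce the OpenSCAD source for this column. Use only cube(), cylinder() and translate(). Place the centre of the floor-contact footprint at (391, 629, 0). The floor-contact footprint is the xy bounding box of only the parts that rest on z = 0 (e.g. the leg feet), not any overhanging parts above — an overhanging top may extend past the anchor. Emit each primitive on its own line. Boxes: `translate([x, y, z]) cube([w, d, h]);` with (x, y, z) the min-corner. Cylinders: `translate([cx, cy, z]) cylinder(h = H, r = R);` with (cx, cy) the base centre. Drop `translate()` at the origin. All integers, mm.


translate([391, 629, 0]) cylinder(h = 3273, r = 200);


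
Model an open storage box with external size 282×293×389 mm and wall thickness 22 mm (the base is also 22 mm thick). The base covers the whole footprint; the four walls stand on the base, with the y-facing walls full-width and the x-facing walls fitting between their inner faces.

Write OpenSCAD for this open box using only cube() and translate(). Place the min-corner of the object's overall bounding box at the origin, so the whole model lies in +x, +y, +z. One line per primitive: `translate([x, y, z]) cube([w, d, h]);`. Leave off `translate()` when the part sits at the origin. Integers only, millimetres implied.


cube([282, 293, 22]);
translate([0, 0, 22]) cube([282, 22, 367]);
translate([0, 271, 22]) cube([282, 22, 367]);
translate([0, 22, 22]) cube([22, 249, 367]);
translate([260, 22, 22]) cube([22, 249, 367]);


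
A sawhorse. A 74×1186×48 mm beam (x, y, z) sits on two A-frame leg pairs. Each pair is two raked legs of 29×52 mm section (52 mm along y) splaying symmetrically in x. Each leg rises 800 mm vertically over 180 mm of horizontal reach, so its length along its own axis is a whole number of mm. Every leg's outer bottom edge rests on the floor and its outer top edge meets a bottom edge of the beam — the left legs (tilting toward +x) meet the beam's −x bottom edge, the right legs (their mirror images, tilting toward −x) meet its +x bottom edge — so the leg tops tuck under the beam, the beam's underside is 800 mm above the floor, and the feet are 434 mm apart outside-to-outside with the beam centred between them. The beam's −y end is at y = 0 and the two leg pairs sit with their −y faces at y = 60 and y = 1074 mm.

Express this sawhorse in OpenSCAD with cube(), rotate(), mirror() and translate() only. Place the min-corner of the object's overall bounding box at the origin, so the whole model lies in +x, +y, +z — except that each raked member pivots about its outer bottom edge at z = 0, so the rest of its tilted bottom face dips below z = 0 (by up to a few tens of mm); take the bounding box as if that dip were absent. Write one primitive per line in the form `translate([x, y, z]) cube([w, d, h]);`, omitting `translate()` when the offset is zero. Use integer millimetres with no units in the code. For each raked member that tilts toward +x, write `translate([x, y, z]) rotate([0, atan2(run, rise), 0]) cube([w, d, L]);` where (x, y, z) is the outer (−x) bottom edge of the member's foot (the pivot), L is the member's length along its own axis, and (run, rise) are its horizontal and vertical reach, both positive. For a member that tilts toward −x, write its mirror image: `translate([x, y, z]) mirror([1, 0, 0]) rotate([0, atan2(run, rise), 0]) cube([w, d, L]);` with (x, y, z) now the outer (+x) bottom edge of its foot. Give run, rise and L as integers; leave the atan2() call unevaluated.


// leg length = √(180² + 800²) = 820
// right-leg outer foot x = 2·180 + 74 = 434
// beam min-corner = (180, 0, 800)
translate([180, 0, 800]) cube([74, 1186, 48]);
translate([0, 60, 0]) rotate([0, atan2(180, 800), 0]) cube([29, 52, 820]);
translate([434, 60, 0]) mirror([1, 0, 0]) rotate([0, atan2(180, 800), 0]) cube([29, 52, 820]);
translate([0, 1074, 0]) rotate([0, atan2(180, 800), 0]) cube([29, 52, 820]);
translate([434, 1074, 0]) mirror([1, 0, 0]) rotate([0, atan2(180, 800), 0]) cube([29, 52, 820]);
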